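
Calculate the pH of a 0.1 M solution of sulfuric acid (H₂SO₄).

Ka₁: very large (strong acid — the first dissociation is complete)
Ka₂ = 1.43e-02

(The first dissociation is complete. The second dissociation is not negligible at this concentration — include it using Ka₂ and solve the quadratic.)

First dissociation is complete: [H⁺]₀ = [HSO₄⁻]₀ = C = 0.1 M. Second dissociation HSO₄⁻ ⇌ H⁺ + SO₄²⁻: let x = [SO₄²⁻]. Ka₂ = (C + x)·x / (C − x) = 1.43e-02 → x² + (C + Ka₂)·x − Ka₂·C = 0 → x² + 0.11430·x − 1.430e-03 = 0. x = (−0.11430 + √(0.11430² + 4 × 1.430e-03)) / 2 = 1.1378e-02 M. [H⁺] = C + x = 0.1 + 1.1378e-02 = 1.1138e-01 M. pH = -log(1.1138e-01) = 0.95.

pH = 0.95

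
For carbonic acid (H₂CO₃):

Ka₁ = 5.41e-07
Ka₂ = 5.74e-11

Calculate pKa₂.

pKa₂ = -log(Ka₂) = -log(5.74e-11) = 10.24.

pK_{a2} = 10.24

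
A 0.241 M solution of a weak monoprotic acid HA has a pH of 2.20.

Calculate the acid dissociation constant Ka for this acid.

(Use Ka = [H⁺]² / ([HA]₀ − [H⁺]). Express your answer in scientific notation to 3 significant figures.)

[H⁺] = 10^(−pH) = 10^(−2.20) = 6.310e-03 M. For HA ⇌ H⁺ + A⁻, Ka = [H⁺][A⁻]/[HA] = [H⁺]² / ([HA]₀ − [H⁺]) = (6.310e-03)² / (0.241 − 6.310e-03) = 1.70e-04.

K_a = 1.70e-04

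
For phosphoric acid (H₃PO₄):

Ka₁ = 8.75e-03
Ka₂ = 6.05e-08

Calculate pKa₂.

pKa₂ = -log(Ka₂) = -log(6.05e-08) = 7.22.

pK_{a2} = 7.22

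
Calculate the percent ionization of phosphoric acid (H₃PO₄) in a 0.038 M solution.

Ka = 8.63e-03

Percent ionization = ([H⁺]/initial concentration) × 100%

Using Ka equilibrium: x² + Ka×x - Ka×C = 0. Solving: [H⁺] = 1.4301e-02. Percent = (1.4301e-02/0.038) × 100

Percent ionization = 37.6%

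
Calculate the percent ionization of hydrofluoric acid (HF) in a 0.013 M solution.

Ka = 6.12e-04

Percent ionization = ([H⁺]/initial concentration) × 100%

Using Ka equilibrium: x² + Ka×x - Ka×C = 0. Solving: [H⁺] = 2.5312e-03. Percent = (2.5312e-03/0.013) × 100

Percent ionization = 19.5%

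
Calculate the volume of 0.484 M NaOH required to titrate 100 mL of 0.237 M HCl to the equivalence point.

At equivalence: moles acid = moles base. moles HCl = 0.237 × 100/1000 = 0.0237 mol. V_base = moles / 0.484 × 1000 = 49.0 mL.

V_{base} = 49.0 mL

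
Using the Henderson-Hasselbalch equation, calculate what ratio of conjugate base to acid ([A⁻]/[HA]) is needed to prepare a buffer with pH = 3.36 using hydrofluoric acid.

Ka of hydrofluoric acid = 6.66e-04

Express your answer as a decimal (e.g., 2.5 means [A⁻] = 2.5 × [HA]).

pKa = -log(6.66e-04) = 3.1765. pH = pKa + log([A⁻]/[HA]), so log([A⁻]/[HA]) = pH − pKa = 3.36 − 3.1765 = 0.1835. [A⁻]/[HA] = 10^(0.1835) = 1.53

[A⁻]/[HA] = 1.53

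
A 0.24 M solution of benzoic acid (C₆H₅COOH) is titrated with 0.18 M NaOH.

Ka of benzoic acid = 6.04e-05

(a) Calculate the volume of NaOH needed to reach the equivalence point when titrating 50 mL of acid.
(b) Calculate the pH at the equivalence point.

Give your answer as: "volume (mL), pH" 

moles acid = 0.24 × 50/1000 = 0.012 mol; V_base = moles/0.18 × 1000 = 66.7 mL. At equivalence only the conjugate base is present: [A⁻] = 0.012/0.117 = 1.0286e-01 M. Kb = Kw/Ka = 1.66e-10; [OH⁻] = √(Kb × [A⁻]) = 4.1267e-06; pOH = 5.38; pH = 14 - pOH = 8.62.

V = 66.7 mL, pH = 8.62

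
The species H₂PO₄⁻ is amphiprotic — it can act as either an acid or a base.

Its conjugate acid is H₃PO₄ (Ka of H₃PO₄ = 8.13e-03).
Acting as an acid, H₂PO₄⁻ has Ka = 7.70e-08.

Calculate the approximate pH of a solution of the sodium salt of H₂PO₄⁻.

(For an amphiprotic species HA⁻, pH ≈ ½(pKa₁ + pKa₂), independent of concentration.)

pKa₁ = -log(8.13e-03) = 2.09; pKa₂ = -log(7.70e-08) = 7.11. For an amphiprotic species, pH ≈ ½(pKa₁ + pKa₂) = ½(2.09 + 7.11) = 4.60.

pH = 4.60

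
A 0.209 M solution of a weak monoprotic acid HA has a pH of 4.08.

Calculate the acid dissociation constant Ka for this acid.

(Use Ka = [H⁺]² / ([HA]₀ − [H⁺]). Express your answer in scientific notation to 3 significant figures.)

[H⁺] = 10^(−pH) = 10^(−4.08) = 8.318e-05 M. For HA ⇌ H⁺ + A⁻, Ka = [H⁺][A⁻]/[HA] = [H⁺]² / ([HA]₀ − [H⁺]) = (8.318e-05)² / (0.209 − 8.318e-05) = 3.31e-08.

K_a = 3.31e-08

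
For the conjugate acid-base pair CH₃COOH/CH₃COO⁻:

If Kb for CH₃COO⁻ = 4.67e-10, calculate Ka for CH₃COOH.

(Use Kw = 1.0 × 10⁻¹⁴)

For a conjugate pair Ka × Kb = Kw, so Ka = Kw/Kb = 1.0 × 10⁻¹⁴ / 4.67e-10 = 2.14e-05.

K_a = 2.14e-05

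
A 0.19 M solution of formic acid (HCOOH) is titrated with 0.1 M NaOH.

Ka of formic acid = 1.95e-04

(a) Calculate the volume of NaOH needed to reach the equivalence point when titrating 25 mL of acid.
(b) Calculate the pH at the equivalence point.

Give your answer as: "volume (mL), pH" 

moles acid = 0.19 × 25/1000 = 0.00475 mol; V_base = moles/0.1 × 1000 = 47.5 mL. At equivalence only the conjugate base is present: [A⁻] = 0.00475/0.072 = 6.5517e-02 M. Kb = Kw/Ka = 5.13e-11; [OH⁻] = √(Kb × [A⁻]) = 1.8330e-06; pOH = 5.74; pH = 14 - pOH = 8.26.

V = 47.5 mL, pH = 8.26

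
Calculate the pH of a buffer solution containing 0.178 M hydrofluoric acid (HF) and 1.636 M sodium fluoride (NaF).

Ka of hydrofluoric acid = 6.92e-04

pKa = -log(6.92e-04) = 3.16. pH = pKa + log([A⁻]/[HA]) = 3.16 + log(1.636/0.178)

pH = 4.12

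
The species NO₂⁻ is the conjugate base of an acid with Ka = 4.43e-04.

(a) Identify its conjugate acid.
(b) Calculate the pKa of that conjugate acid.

(a) The conjugate acid is formed by adding one H⁺ to NO₂⁻, giving HNO₂. (b) pKa = -log(Ka) = -log(4.43e-04) = 3.35.

Conjugate acid: HNO₂; pK_a = 3.35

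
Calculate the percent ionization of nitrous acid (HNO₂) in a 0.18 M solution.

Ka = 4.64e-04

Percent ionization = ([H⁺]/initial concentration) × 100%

Using Ka equilibrium: x² + Ka×x - Ka×C = 0. Solving: [H⁺] = 8.9099e-03. Percent = (8.9099e-03/0.18) × 100

Percent ionization = 4.95%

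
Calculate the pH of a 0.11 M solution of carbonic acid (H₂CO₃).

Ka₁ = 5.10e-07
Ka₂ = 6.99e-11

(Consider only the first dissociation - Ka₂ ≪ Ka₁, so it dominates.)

First dissociation dominates. From Ka₁ = [H⁺][HA⁻]/[H₂A], x² + Ka₁·x − Ka₁·C = 0 with C = 0.11 M and Ka₁ = 5.10e-07. Solving: [H⁺] = (−Ka₁ + √(Ka₁² + 4·Ka₁·C)) / 2 = 2.3660e-04 M. pH = -log(2.3660e-04) = 3.63.

pH = 3.63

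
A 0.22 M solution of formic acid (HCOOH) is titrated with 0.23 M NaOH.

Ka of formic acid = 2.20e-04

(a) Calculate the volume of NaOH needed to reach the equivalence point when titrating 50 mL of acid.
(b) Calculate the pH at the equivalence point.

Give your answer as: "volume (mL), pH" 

moles acid = 0.22 × 50/1000 = 0.011 mol; V_base = moles/0.23 × 1000 = 47.8 mL. At equivalence only the conjugate base is present: [A⁻] = 0.011/0.098 = 1.1244e-01 M. Kb = Kw/Ka = 4.55e-11; [OH⁻] = √(Kb × [A⁻]) = 2.2608e-06; pOH = 5.65; pH = 14 - pOH = 8.35.

V = 47.8 mL, pH = 8.35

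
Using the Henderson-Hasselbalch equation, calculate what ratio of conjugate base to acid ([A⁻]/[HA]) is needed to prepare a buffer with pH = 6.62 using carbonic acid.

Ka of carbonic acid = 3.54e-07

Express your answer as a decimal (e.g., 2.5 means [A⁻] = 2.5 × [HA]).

pKa = -log(3.54e-07) = 6.4510. pH = pKa + log([A⁻]/[HA]), so log([A⁻]/[HA]) = pH − pKa = 6.62 − 6.4510 = 0.1690. [A⁻]/[HA] = 10^(0.1690) = 1.48

[A⁻]/[HA] = 1.48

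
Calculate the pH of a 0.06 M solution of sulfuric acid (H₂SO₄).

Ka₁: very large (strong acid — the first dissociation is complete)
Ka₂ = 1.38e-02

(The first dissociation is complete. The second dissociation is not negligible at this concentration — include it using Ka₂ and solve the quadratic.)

First dissociation is complete: [H⁺]₀ = [HSO₄⁻]₀ = C = 0.06 M. Second dissociation HSO₄⁻ ⇌ H⁺ + SO₄²⁻: let x = [SO₄²⁻]. Ka₂ = (C + x)·x / (C − x) = 1.38e-02 → x² + (C + Ka₂)·x − Ka₂·C = 0 → x² + 0.07380·x − 8.280e-04 = 0. x = (−0.07380 + √(0.07380² + 4 × 8.280e-04)) / 2 = 9.8933e-03 M. [H⁺] = C + x = 0.06 + 9.8933e-03 = 6.9893e-02 M. pH = -log(6.9893e-02) = 1.16.

pH = 1.16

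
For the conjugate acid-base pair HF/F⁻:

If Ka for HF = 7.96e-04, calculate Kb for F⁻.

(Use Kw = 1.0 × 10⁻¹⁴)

For a conjugate pair Ka × Kb = Kw, so Kb = Kw/Ka = 1.0 × 10⁻¹⁴ / 7.96e-04 = 1.26e-11.

K_b = 1.26e-11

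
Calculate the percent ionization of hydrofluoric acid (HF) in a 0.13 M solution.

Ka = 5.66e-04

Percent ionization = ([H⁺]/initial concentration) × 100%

Using Ka equilibrium: x² + Ka×x - Ka×C = 0. Solving: [H⁺] = 8.2995e-03. Percent = (8.2995e-03/0.13) × 100

Percent ionization = 6.38%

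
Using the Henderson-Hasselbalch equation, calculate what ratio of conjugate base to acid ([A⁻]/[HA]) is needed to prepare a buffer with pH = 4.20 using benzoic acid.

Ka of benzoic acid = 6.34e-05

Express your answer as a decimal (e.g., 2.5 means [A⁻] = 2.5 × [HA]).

pKa = -log(6.34e-05) = 4.1979. pH = pKa + log([A⁻]/[HA]), so log([A⁻]/[HA]) = pH − pKa = 4.20 − 4.1979 = 0.0021. [A⁻]/[HA] = 10^(0.0021) = 1.00

[A⁻]/[HA] = 1.00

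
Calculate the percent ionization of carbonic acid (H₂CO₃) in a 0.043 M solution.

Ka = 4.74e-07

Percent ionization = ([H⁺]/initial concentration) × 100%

Using Ka equilibrium: x² + Ka×x - Ka×C = 0. Solving: [H⁺] = 1.4253e-04. Percent = (1.4253e-04/0.043) × 100

Percent ionization = 0.331%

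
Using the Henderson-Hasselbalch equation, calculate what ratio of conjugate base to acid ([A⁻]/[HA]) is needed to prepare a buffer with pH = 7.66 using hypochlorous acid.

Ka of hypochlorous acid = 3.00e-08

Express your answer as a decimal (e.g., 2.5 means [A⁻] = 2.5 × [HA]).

pKa = -log(3.00e-08) = 7.5229. pH = pKa + log([A⁻]/[HA]), so log([A⁻]/[HA]) = pH − pKa = 7.66 − 7.5229 = 0.1371. [A⁻]/[HA] = 10^(0.1371) = 1.37

[A⁻]/[HA] = 1.37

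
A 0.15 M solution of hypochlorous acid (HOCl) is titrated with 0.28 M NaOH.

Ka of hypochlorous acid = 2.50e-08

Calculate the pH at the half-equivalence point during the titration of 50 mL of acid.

At half-equivalence [HA] = [A⁻], so Henderson-Hasselbalch gives pH = pKa = -log(2.50e-08) = 7.60.

pH = pKa = 7.60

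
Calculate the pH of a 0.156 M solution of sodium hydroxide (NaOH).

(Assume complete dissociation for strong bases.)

[OH⁻] = 0.156 M for strong base. pOH = -log[OH⁻] = 0.81, pH = 14 - pOH

pH = 13.19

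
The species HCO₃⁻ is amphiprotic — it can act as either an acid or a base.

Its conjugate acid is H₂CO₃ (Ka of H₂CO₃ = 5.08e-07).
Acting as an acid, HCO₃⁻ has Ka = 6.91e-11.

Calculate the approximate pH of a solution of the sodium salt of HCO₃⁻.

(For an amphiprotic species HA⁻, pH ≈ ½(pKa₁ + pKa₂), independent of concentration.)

pKa₁ = -log(5.08e-07) = 6.29; pKa₂ = -log(6.91e-11) = 10.16. For an amphiprotic species, pH ≈ ½(pKa₁ + pKa₂) = ½(6.29 + 10.16) = 8.23.

pH = 8.23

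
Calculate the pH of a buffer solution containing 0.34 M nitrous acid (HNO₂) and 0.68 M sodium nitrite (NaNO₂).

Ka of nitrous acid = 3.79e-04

pKa = -log(3.79e-04) = 3.42. pH = pKa + log([A⁻]/[HA]) = 3.42 + log(0.68/0.34)

pH = 3.72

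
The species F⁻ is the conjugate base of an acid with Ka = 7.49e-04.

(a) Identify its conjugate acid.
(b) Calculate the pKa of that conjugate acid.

(a) The conjugate acid is formed by adding one H⁺ to F⁻, giving HF. (b) pKa = -log(Ka) = -log(7.49e-04) = 3.13.

Conjugate acid: HF; pK_a = 3.13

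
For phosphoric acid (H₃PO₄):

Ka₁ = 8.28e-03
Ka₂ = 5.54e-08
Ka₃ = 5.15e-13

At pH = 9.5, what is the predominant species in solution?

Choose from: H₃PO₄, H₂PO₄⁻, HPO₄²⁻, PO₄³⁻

pKa₁ = 2.08, pKa₂ = 7.26, pKa₃ = 12.29. For a polyprotic acid the predominant species crosses at each pKa: below pKa_n the protonated form dominates, above it the deprotonated form does. At pH = 9.5, the predominant species is HPO₄²⁻.

HPO₄²⁻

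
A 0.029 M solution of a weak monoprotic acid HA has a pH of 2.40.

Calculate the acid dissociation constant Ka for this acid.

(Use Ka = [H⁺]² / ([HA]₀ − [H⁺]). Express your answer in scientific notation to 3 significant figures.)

[H⁺] = 10^(−pH) = 10^(−2.40) = 3.981e-03 M. For HA ⇌ H⁺ + A⁻, Ka = [H⁺][A⁻]/[HA] = [H⁺]² / ([HA]₀ − [H⁺]) = (3.981e-03)² / (0.029 − 3.981e-03) = 6.33e-04.

K_a = 6.33e-04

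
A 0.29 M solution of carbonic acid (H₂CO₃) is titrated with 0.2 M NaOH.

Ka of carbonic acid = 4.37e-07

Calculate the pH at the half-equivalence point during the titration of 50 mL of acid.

At half-equivalence [HA] = [A⁻], so Henderson-Hasselbalch gives pH = pKa = -log(4.37e-07) = 6.36.

pH = pKa = 6.36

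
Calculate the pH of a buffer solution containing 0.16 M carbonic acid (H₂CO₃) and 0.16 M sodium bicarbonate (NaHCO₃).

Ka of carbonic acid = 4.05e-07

pKa = -log(4.05e-07) = 6.39. pH = pKa + log([A⁻]/[HA]) = 6.39 + log(0.16/0.16)

pH = 6.39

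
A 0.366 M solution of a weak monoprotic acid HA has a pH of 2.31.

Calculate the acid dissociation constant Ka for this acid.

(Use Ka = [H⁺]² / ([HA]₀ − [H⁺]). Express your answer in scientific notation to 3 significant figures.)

[H⁺] = 10^(−pH) = 10^(−2.31) = 4.898e-03 M. For HA ⇌ H⁺ + A⁻, Ka = [H⁺][A⁻]/[HA] = [H⁺]² / ([HA]₀ − [H⁺]) = (4.898e-03)² / (0.366 − 4.898e-03) = 6.64e-05.

K_a = 6.64e-05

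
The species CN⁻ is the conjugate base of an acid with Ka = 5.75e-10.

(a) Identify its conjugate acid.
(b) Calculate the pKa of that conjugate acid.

(a) The conjugate acid is formed by adding one H⁺ to CN⁻, giving HCN. (b) pKa = -log(Ka) = -log(5.75e-10) = 9.24.

Conjugate acid: HCN; pK_a = 9.24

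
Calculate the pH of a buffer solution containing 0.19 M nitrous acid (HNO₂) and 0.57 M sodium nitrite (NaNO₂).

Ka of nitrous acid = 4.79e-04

pKa = -log(4.79e-04) = 3.32. pH = pKa + log([A⁻]/[HA]) = 3.32 + log(0.57/0.19)

pH = 3.80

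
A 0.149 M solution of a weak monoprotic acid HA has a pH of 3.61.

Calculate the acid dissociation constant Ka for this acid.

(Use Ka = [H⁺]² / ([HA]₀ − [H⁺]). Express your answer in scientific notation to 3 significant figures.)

[H⁺] = 10^(−pH) = 10^(−3.61) = 2.455e-04 M. For HA ⇌ H⁺ + A⁻, Ka = [H⁺][A⁻]/[HA] = [H⁺]² / ([HA]₀ − [H⁺]) = (2.455e-04)² / (0.149 − 2.455e-04) = 4.05e-07.

K_a = 4.05e-07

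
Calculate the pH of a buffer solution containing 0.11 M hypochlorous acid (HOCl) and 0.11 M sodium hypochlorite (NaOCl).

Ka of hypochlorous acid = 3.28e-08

pKa = -log(3.28e-08) = 7.48. pH = pKa + log([A⁻]/[HA]) = 7.48 + log(0.11/0.11)

pH = 7.48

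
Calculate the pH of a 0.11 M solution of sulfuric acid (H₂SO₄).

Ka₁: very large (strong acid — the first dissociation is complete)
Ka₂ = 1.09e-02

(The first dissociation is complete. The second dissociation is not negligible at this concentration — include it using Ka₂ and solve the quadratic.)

First dissociation is complete: [H⁺]₀ = [HSO₄⁻]₀ = C = 0.11 M. Second dissociation HSO₄⁻ ⇌ H⁺ + SO₄²⁻: let x = [SO₄²⁻]. Ka₂ = (C + x)·x / (C − x) = 1.09e-02 → x² + (C + Ka₂)·x − Ka₂·C = 0 → x² + 0.12090·x − 1.199e-03 = 0. x = (−0.12090 + √(0.12090² + 4 × 1.199e-03)) / 2 = 9.2149e-03 M. [H⁺] = C + x = 0.11 + 9.2149e-03 = 1.1921e-01 M. pH = -log(1.1921e-01) = 0.92.

pH = 0.92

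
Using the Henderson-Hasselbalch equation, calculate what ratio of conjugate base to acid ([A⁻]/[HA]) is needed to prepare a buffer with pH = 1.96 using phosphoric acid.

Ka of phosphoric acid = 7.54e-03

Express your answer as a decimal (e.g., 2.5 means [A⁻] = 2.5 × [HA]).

pKa = -log(7.54e-03) = 2.1226. pH = pKa + log([A⁻]/[HA]), so log([A⁻]/[HA]) = pH − pKa = 1.96 − 2.1226 = -0.1626. [A⁻]/[HA] = 10^(-0.1626) = 0.688

[A⁻]/[HA] = 0.688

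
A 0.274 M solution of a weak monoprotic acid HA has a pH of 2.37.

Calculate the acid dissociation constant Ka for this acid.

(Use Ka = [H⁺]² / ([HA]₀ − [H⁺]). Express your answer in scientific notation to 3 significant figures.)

[H⁺] = 10^(−pH) = 10^(−2.37) = 4.266e-03 M. For HA ⇌ H⁺ + A⁻, Ka = [H⁺][A⁻]/[HA] = [H⁺]² / ([HA]₀ − [H⁺]) = (4.266e-03)² / (0.274 − 4.266e-03) = 6.75e-05.

K_a = 6.75e-05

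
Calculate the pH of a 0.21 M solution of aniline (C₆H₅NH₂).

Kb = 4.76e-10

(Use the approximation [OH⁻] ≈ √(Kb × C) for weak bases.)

[OH⁻] = √(Kb × C) = √(4.76e-10 × 0.21) = 9.9980e-06. pOH = 5.00, pH = 14 - pOH

pH = 9.00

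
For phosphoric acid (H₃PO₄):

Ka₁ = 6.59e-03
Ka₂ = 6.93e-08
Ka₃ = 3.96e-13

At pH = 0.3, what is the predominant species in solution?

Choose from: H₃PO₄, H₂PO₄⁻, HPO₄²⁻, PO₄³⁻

pKa₁ = 2.18, pKa₂ = 7.16, pKa₃ = 12.40. For a polyprotic acid the predominant species crosses at each pKa: below pKa_n the protonated form dominates, above it the deprotonated form does. At pH = 0.3, the predominant species is H₃PO₄.

H₃PO₄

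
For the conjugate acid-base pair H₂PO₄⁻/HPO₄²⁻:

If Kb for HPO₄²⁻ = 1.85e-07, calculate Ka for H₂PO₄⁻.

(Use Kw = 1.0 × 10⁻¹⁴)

For a conjugate pair Ka × Kb = Kw, so Ka = Kw/Kb = 1.0 × 10⁻¹⁴ / 1.85e-07 = 5.41e-08.

K_a = 5.41e-08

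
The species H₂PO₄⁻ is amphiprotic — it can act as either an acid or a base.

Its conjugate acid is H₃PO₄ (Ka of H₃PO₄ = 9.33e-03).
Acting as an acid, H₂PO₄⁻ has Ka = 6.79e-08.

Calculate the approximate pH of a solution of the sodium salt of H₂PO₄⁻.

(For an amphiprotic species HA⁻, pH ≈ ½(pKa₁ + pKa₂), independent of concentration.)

pKa₁ = -log(9.33e-03) = 2.03; pKa₂ = -log(6.79e-08) = 7.17. For an amphiprotic species, pH ≈ ½(pKa₁ + pKa₂) = ½(2.03 + 7.17) = 4.60.

pH = 4.60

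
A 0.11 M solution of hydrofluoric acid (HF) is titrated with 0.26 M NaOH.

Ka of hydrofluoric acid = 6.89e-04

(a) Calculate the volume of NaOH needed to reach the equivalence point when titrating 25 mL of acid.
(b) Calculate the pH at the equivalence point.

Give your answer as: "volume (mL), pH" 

moles acid = 0.11 × 25/1000 = 0.00275 mol; V_base = moles/0.26 × 1000 = 10.6 mL. At equivalence only the conjugate base is present: [A⁻] = 0.00275/0.036 = 7.7297e-02 M. Kb = Kw/Ka = 1.45e-11; [OH⁻] = √(Kb × [A⁻]) = 1.0592e-06; pOH = 5.98; pH = 14 - pOH = 8.02.

V = 10.6 mL, pH = 8.02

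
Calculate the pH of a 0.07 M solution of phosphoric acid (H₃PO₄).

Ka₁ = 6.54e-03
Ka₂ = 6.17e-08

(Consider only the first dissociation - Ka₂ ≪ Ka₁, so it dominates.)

First dissociation dominates. From Ka₁ = [H⁺][HA⁻]/[H₂A], x² + Ka₁·x − Ka₁·C = 0 with C = 0.07 M and Ka₁ = 6.54e-03. Solving: [H⁺] = (−Ka₁ + √(Ka₁² + 4·Ka₁·C)) / 2 = 1.8375e-02 M. pH = -log(1.8375e-02) = 1.74.

pH = 1.74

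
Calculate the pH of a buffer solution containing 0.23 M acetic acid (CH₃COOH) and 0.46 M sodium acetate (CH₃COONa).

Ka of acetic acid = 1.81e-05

pKa = -log(1.81e-05) = 4.74. pH = pKa + log([A⁻]/[HA]) = 4.74 + log(0.46/0.23)

pH = 5.04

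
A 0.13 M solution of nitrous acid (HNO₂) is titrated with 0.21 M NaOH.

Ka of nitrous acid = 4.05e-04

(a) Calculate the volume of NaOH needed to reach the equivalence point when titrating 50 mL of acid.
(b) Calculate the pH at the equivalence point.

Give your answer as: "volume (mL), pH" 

moles acid = 0.13 × 50/1000 = 0.0065 mol; V_base = moles/0.21 × 1000 = 31.0 mL. At equivalence only the conjugate base is present: [A⁻] = 0.0065/0.081 = 8.0294e-02 M. Kb = Kw/Ka = 2.47e-11; [OH⁻] = √(Kb × [A⁻]) = 1.4080e-06; pOH = 5.85; pH = 14 - pOH = 8.15.

V = 31.0 mL, pH = 8.15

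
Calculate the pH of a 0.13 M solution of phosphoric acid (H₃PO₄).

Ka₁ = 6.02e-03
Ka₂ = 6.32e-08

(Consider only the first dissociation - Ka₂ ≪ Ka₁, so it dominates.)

First dissociation dominates. From Ka₁ = [H⁺][HA⁻]/[H₂A], x² + Ka₁·x − Ka₁·C = 0 with C = 0.13 M and Ka₁ = 6.02e-03. Solving: [H⁺] = (−Ka₁ + √(Ka₁² + 4·Ka₁·C)) / 2 = 2.5126e-02 M. pH = -log(2.5126e-02) = 1.60.

pH = 1.60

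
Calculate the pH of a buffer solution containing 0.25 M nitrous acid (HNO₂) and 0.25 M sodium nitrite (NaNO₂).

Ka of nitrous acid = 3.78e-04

pKa = -log(3.78e-04) = 3.42. pH = pKa + log([A⁻]/[HA]) = 3.42 + log(0.25/0.25)

pH = 3.42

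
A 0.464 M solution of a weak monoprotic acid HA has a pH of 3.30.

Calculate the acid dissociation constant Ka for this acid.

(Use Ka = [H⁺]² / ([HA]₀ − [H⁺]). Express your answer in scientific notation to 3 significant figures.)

[H⁺] = 10^(−pH) = 10^(−3.30) = 5.012e-04 M. For HA ⇌ H⁺ + A⁻, Ka = [H⁺][A⁻]/[HA] = [H⁺]² / ([HA]₀ − [H⁺]) = (5.012e-04)² / (0.464 − 5.012e-04) = 5.42e-07.

K_a = 5.42e-07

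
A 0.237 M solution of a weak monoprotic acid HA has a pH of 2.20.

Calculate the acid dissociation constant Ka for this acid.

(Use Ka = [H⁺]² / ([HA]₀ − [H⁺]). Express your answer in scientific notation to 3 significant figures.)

[H⁺] = 10^(−pH) = 10^(−2.20) = 6.310e-03 M. For HA ⇌ H⁺ + A⁻, Ka = [H⁺][A⁻]/[HA] = [H⁺]² / ([HA]₀ − [H⁺]) = (6.310e-03)² / (0.237 − 6.310e-03) = 1.73e-04.

K_a = 1.73e-04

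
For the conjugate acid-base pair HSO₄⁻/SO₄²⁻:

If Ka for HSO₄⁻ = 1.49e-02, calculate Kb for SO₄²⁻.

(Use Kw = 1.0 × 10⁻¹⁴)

For a conjugate pair Ka × Kb = Kw, so Kb = Kw/Ka = 1.0 × 10⁻¹⁴ / 1.49e-02 = 6.71e-13.

K_b = 6.71e-13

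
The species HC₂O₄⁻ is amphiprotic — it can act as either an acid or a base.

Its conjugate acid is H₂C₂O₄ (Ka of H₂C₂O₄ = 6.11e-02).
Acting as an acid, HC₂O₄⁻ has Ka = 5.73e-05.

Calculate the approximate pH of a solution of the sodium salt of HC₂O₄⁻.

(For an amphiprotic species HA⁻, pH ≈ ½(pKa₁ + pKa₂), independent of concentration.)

pKa₁ = -log(6.11e-02) = 1.21; pKa₂ = -log(5.73e-05) = 4.24. For an amphiprotic species, pH ≈ ½(pKa₁ + pKa₂) = ½(1.21 + 4.24) = 2.73.

pH = 2.73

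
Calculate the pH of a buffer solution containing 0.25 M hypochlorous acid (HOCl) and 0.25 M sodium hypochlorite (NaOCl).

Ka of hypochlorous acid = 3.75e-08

pKa = -log(3.75e-08) = 7.43. pH = pKa + log([A⁻]/[HA]) = 7.43 + log(0.25/0.25)

pH = 7.43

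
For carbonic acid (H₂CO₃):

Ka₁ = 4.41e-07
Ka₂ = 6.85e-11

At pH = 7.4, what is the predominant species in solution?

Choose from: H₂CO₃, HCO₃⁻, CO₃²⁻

pKa₁ = 6.36, pKa₂ = 10.16. For a polyprotic acid the predominant species crosses at each pKa: below pKa_n the protonated form dominates, above it the deprotonated form does. At pH = 7.4, the predominant species is HCO₃⁻.

HCO₃⁻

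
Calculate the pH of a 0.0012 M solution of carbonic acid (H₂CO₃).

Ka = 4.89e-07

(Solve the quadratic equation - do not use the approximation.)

x² + Ka×x - Ka×C = 0. Using quadratic formula: [H⁺] = 2.3981e-05

pH = 4.62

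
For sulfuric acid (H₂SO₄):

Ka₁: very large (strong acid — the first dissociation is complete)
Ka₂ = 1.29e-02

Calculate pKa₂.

pKa₂ = -log(Ka₂) = -log(1.29e-02) = 1.89.

pK_{a2} = 1.89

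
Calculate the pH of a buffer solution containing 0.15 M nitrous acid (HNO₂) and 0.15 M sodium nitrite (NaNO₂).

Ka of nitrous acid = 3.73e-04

pKa = -log(3.73e-04) = 3.43. pH = pKa + log([A⁻]/[HA]) = 3.43 + log(0.15/0.15)

pH = 3.43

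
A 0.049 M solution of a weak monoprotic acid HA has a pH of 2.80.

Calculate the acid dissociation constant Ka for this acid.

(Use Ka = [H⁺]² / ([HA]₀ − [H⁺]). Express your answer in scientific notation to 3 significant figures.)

[H⁺] = 10^(−pH) = 10^(−2.80) = 1.585e-03 M. For HA ⇌ H⁺ + A⁻, Ka = [H⁺][A⁻]/[HA] = [H⁺]² / ([HA]₀ − [H⁺]) = (1.585e-03)² / (0.049 − 1.585e-03) = 5.30e-05.

K_a = 5.30e-05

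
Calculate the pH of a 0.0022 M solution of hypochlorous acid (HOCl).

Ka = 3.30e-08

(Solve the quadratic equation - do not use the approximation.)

x² + Ka×x - Ka×C = 0. Using quadratic formula: [H⁺] = 8.5041e-06

pH = 5.07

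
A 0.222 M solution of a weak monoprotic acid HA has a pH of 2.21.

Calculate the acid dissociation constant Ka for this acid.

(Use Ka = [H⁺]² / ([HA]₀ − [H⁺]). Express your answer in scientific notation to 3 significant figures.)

[H⁺] = 10^(−pH) = 10^(−2.21) = 6.166e-03 M. For HA ⇌ H⁺ + A⁻, Ka = [H⁺][A⁻]/[HA] = [H⁺]² / ([HA]₀ − [H⁺]) = (6.166e-03)² / (0.222 − 6.166e-03) = 1.76e-04.

K_a = 1.76e-04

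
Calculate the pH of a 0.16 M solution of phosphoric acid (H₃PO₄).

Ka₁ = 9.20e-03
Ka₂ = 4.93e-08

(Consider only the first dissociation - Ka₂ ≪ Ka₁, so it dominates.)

First dissociation dominates. From Ka₁ = [H⁺][HA⁻]/[H₂A], x² + Ka₁·x − Ka₁·C = 0 with C = 0.16 M and Ka₁ = 9.20e-03. Solving: [H⁺] = (−Ka₁ + √(Ka₁² + 4·Ka₁·C)) / 2 = 3.4041e-02 M. pH = -log(3.4041e-02) = 1.47.

pH = 1.47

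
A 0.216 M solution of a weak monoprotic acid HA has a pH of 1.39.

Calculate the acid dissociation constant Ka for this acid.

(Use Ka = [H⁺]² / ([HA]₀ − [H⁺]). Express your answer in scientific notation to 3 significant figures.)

[H⁺] = 10^(−pH) = 10^(−1.39) = 4.074e-02 M. For HA ⇌ H⁺ + A⁻, Ka = [H⁺][A⁻]/[HA] = [H⁺]² / ([HA]₀ − [H⁺]) = (4.074e-02)² / (0.216 − 4.074e-02) = 9.47e-03.

K_a = 9.47e-03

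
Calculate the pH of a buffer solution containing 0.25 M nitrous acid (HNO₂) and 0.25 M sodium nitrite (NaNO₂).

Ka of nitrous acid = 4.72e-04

pKa = -log(4.72e-04) = 3.33. pH = pKa + log([A⁻]/[HA]) = 3.33 + log(0.25/0.25)

pH = 3.33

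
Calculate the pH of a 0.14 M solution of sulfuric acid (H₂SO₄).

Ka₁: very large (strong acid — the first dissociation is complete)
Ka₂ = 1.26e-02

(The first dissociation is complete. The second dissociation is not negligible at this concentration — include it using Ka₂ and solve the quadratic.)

First dissociation is complete: [H⁺]₀ = [HSO₄⁻]₀ = C = 0.14 M. Second dissociation HSO₄⁻ ⇌ H⁺ + SO₄²⁻: let x = [SO₄²⁻]. Ka₂ = (C + x)·x / (C − x) = 1.26e-02 → x² + (C + Ka₂)·x − Ka₂·C = 0 → x² + 0.15260·x − 1.764e-03 = 0. x = (−0.15260 + √(0.15260² + 4 × 1.764e-03)) / 2 = 1.0796e-02 M. [H⁺] = C + x = 0.14 + 1.0796e-02 = 1.5080e-01 M. pH = -log(1.5080e-01) = 0.82.

pH = 0.82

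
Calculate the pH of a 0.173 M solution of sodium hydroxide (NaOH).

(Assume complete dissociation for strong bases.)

[OH⁻] = 0.173 M for strong base. pOH = -log[OH⁻] = 0.76, pH = 14 - pOH

pH = 13.24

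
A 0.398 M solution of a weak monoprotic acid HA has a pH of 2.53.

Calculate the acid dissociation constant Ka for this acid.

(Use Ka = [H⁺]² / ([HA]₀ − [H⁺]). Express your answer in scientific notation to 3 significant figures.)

[H⁺] = 10^(−pH) = 10^(−2.53) = 2.951e-03 M. For HA ⇌ H⁺ + A⁻, Ka = [H⁺][A⁻]/[HA] = [H⁺]² / ([HA]₀ − [H⁺]) = (2.951e-03)² / (0.398 − 2.951e-03) = 2.20e-05.

K_a = 2.20e-05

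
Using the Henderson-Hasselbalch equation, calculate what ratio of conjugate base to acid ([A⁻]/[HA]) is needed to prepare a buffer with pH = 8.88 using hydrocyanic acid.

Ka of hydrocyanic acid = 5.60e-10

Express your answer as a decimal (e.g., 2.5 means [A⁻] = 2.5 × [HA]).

pKa = -log(5.60e-10) = 9.2518. pH = pKa + log([A⁻]/[HA]), so log([A⁻]/[HA]) = pH − pKa = 8.88 − 9.2518 = -0.3718. [A⁻]/[HA] = 10^(-0.3718) = 0.425

[A⁻]/[HA] = 0.425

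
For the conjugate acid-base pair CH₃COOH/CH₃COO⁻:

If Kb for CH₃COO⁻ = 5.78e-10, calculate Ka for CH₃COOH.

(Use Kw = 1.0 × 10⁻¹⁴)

For a conjugate pair Ka × Kb = Kw, so Ka = Kw/Kb = 1.0 × 10⁻¹⁴ / 5.78e-10 = 1.73e-05.

K_a = 1.73e-05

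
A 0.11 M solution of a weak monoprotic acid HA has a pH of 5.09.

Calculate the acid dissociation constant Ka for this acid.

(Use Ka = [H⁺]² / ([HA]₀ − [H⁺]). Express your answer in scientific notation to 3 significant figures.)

[H⁺] = 10^(−pH) = 10^(−5.09) = 8.128e-06 M. For HA ⇌ H⁺ + A⁻, Ka = [H⁺][A⁻]/[HA] = [H⁺]² / ([HA]₀ − [H⁺]) = (8.128e-06)² / (0.11 − 8.128e-06) = 6.01e-10.

K_a = 6.01e-10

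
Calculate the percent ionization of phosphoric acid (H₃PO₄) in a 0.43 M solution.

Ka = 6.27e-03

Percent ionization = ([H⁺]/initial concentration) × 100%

Using Ka equilibrium: x² + Ka×x - Ka×C = 0. Solving: [H⁺] = 4.8884e-02. Percent = (4.8884e-02/0.43) × 100

Percent ionization = 11.4%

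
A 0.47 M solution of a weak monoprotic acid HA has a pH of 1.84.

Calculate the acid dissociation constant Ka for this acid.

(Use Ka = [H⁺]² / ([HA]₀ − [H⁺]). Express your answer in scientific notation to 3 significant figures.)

[H⁺] = 10^(−pH) = 10^(−1.84) = 1.445e-02 M. For HA ⇌ H⁺ + A⁻, Ka = [H⁺][A⁻]/[HA] = [H⁺]² / ([HA]₀ − [H⁺]) = (1.445e-02)² / (0.47 − 1.445e-02) = 4.59e-04.

K_a = 4.59e-04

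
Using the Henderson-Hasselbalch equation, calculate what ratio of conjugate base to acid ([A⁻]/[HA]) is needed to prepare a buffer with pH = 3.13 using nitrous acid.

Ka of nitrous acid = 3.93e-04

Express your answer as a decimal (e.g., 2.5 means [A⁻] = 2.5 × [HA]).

pKa = -log(3.93e-04) = 3.4056. pH = pKa + log([A⁻]/[HA]), so log([A⁻]/[HA]) = pH − pKa = 3.13 − 3.4056 = -0.2756. [A⁻]/[HA] = 10^(-0.2756) = 0.530

[A⁻]/[HA] = 0.530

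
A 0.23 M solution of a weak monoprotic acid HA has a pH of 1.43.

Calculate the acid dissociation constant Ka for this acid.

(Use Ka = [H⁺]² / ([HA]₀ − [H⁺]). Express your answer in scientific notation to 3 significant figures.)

[H⁺] = 10^(−pH) = 10^(−1.43) = 3.715e-02 M. For HA ⇌ H⁺ + A⁻, Ka = [H⁺][A⁻]/[HA] = [H⁺]² / ([HA]₀ − [H⁺]) = (3.715e-02)² / (0.23 − 3.715e-02) = 7.16e-03.

K_a = 7.16e-03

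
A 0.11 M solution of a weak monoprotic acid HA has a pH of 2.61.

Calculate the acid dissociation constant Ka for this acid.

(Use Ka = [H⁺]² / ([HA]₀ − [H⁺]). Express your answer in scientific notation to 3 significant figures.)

[H⁺] = 10^(−pH) = 10^(−2.61) = 2.455e-03 M. For HA ⇌ H⁺ + A⁻, Ka = [H⁺][A⁻]/[HA] = [H⁺]² / ([HA]₀ − [H⁺]) = (2.455e-03)² / (0.11 − 2.455e-03) = 5.60e-05.

K_a = 5.60e-05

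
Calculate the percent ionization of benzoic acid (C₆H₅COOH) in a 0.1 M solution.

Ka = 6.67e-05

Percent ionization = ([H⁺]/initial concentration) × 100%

Using Ka equilibrium: x² + Ka×x - Ka×C = 0. Solving: [H⁺] = 2.5495e-03. Percent = (2.5495e-03/0.1) × 100

Percent ionization = 2.55%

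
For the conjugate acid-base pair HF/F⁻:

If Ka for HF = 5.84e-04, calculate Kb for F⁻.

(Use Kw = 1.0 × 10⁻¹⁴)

For a conjugate pair Ka × Kb = Kw, so Kb = Kw/Ka = 1.0 × 10⁻¹⁴ / 5.84e-04 = 1.71e-11.

K_b = 1.71e-11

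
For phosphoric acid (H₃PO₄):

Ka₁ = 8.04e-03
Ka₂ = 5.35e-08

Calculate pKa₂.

pKa₂ = -log(Ka₂) = -log(5.35e-08) = 7.27.

pK_{a2} = 7.27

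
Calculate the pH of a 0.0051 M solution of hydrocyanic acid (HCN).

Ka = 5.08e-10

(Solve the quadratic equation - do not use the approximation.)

x² + Ka×x - Ka×C = 0. Using quadratic formula: [H⁺] = 1.6093e-06

pH = 5.79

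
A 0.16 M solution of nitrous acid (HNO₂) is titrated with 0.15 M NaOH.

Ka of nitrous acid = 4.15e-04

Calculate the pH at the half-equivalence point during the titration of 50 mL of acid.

At half-equivalence [HA] = [A⁻], so Henderson-Hasselbalch gives pH = pKa = -log(4.15e-04) = 3.38.

pH = pKa = 3.38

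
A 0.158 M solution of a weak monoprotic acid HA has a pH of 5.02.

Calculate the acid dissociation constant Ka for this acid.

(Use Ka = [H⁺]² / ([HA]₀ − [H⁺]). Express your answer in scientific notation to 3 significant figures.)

[H⁺] = 10^(−pH) = 10^(−5.02) = 9.550e-06 M. For HA ⇌ H⁺ + A⁻, Ka = [H⁺][A⁻]/[HA] = [H⁺]² / ([HA]₀ − [H⁺]) = (9.550e-06)² / (0.158 − 9.550e-06) = 5.77e-10.

K_a = 5.77e-10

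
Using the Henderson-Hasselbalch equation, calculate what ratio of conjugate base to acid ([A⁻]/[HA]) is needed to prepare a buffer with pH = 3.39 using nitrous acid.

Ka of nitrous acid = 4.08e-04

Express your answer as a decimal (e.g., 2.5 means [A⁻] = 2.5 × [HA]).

pKa = -log(4.08e-04) = 3.3893. pH = pKa + log([A⁻]/[HA]), so log([A⁻]/[HA]) = pH − pKa = 3.39 − 3.3893 = 0.0007. [A⁻]/[HA] = 10^(0.0007) = 1.00

[A⁻]/[HA] = 1.00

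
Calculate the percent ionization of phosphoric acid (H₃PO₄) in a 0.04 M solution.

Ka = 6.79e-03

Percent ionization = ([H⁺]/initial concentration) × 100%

Using Ka equilibrium: x² + Ka×x - Ka×C = 0. Solving: [H⁺] = 1.3431e-02. Percent = (1.3431e-02/0.04) × 100

Percent ionization = 33.6%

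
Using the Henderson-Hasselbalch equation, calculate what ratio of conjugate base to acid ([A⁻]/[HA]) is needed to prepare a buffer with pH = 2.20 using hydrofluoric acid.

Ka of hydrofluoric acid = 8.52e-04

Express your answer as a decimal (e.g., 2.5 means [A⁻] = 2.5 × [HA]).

pKa = -log(8.52e-04) = 3.0696. pH = pKa + log([A⁻]/[HA]), so log([A⁻]/[HA]) = pH − pKa = 2.20 − 3.0696 = -0.8696. [A⁻]/[HA] = 10^(-0.8696) = 0.135

[A⁻]/[HA] = 0.135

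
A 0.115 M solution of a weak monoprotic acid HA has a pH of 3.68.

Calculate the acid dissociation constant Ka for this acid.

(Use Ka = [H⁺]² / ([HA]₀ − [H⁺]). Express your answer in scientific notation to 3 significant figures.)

[H⁺] = 10^(−pH) = 10^(−3.68) = 2.089e-04 M. For HA ⇌ H⁺ + A⁻, Ka = [H⁺][A⁻]/[HA] = [H⁺]² / ([HA]₀ − [H⁺]) = (2.089e-04)² / (0.115 − 2.089e-04) = 3.80e-07.

K_a = 3.80e-07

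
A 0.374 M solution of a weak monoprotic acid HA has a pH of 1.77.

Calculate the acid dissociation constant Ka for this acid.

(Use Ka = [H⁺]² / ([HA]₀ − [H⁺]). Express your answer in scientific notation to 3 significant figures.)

[H⁺] = 10^(−pH) = 10^(−1.77) = 1.698e-02 M. For HA ⇌ H⁺ + A⁻, Ka = [H⁺][A⁻]/[HA] = [H⁺]² / ([HA]₀ − [H⁺]) = (1.698e-02)² / (0.374 − 1.698e-02) = 8.08e-04.

K_a = 8.08e-04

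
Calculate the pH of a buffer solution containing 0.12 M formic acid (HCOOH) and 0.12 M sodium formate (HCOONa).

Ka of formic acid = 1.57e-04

pKa = -log(1.57e-04) = 3.80. pH = pKa + log([A⁻]/[HA]) = 3.80 + log(0.12/0.12)

pH = 3.80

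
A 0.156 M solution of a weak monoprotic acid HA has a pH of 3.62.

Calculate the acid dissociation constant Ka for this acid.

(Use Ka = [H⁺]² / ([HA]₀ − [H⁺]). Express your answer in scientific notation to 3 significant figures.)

[H⁺] = 10^(−pH) = 10^(−3.62) = 2.399e-04 M. For HA ⇌ H⁺ + A⁻, Ka = [H⁺][A⁻]/[HA] = [H⁺]² / ([HA]₀ − [H⁺]) = (2.399e-04)² / (0.156 − 2.399e-04) = 3.69e-07.

K_a = 3.69e-07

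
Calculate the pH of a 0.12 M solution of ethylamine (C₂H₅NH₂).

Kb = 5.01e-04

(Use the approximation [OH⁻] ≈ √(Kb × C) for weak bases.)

[OH⁻] = √(Kb × C) = √(5.01e-04 × 0.12) = 7.7537e-03. pOH = 2.11, pH = 14 - pOH

pH = 11.89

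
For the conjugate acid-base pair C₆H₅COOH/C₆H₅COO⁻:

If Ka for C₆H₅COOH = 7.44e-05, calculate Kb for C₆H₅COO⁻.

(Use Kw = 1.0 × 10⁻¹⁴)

For a conjugate pair Ka × Kb = Kw, so Kb = Kw/Ka = 1.0 × 10⁻¹⁴ / 7.44e-05 = 1.34e-10.

K_b = 1.34e-10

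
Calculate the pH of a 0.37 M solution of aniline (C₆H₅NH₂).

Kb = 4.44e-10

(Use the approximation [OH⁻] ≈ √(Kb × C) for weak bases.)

[OH⁻] = √(Kb × C) = √(4.44e-10 × 0.37) = 1.2817e-05. pOH = 4.89, pH = 14 - pOH

pH = 9.11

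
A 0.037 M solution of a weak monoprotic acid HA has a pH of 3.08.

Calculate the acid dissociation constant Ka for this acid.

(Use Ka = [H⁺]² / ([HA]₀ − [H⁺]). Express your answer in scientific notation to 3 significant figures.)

[H⁺] = 10^(−pH) = 10^(−3.08) = 8.318e-04 M. For HA ⇌ H⁺ + A⁻, Ka = [H⁺][A⁻]/[HA] = [H⁺]² / ([HA]₀ − [H⁺]) = (8.318e-04)² / (0.037 − 8.318e-04) = 1.91e-05.

K_a = 1.91e-05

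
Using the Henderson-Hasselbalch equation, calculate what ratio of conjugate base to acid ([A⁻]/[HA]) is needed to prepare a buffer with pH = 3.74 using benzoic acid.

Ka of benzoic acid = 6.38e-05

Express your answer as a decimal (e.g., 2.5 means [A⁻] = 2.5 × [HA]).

pKa = -log(6.38e-05) = 4.1952. pH = pKa + log([A⁻]/[HA]), so log([A⁻]/[HA]) = pH − pKa = 3.74 − 4.1952 = -0.4552. [A⁻]/[HA] = 10^(-0.4552) = 0.351

[A⁻]/[HA] = 0.351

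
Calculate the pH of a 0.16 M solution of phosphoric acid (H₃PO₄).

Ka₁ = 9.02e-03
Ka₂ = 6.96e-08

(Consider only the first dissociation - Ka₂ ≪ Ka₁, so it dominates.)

First dissociation dominates. From Ka₁ = [H⁺][HA⁻]/[H₂A], x² + Ka₁·x − Ka₁·C = 0 with C = 0.16 M and Ka₁ = 9.02e-03. Solving: [H⁺] = (−Ka₁ + √(Ka₁² + 4·Ka₁·C)) / 2 = 3.3746e-02 M. pH = -log(3.3746e-02) = 1.47.

pH = 1.47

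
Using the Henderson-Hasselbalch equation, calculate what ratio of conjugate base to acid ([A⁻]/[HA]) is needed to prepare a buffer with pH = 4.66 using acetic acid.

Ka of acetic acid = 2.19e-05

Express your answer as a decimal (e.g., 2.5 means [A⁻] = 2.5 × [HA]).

pKa = -log(2.19e-05) = 4.6596. pH = pKa + log([A⁻]/[HA]), so log([A⁻]/[HA]) = pH − pKa = 4.66 − 4.6596 = 0.0004. [A⁻]/[HA] = 10^(0.0004) = 1.00

[A⁻]/[HA] = 1.00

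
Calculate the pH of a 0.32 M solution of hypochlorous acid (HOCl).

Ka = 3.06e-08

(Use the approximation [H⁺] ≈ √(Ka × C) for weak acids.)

[H⁺] = √(Ka × C) = √(3.06e-08 × 0.32) = 9.8955e-05. pH = -log(9.8955e-05)

pH = 4.00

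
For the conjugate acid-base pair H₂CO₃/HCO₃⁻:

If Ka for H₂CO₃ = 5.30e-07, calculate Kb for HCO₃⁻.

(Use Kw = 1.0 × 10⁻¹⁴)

For a conjugate pair Ka × Kb = Kw, so Kb = Kw/Ka = 1.0 × 10⁻¹⁴ / 5.30e-07 = 1.89e-08.

K_b = 1.89e-08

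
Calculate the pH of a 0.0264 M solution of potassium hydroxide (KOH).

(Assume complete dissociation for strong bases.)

[OH⁻] = 0.0264 M for strong base. pOH = -log[OH⁻] = 1.58, pH = 14 - pOH

pH = 12.42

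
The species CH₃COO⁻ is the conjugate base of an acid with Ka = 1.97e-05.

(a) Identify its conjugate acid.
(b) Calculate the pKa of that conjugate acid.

(a) The conjugate acid is formed by adding one H⁺ to CH₃COO⁻, giving CH₃COOH. (b) pKa = -log(Ka) = -log(1.97e-05) = 4.71.

Conjugate acid: CH₃COOH; pK_a = 4.71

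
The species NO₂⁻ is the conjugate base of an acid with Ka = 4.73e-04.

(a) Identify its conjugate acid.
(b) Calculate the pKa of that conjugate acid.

(a) The conjugate acid is formed by adding one H⁺ to NO₂⁻, giving HNO₂. (b) pKa = -log(Ka) = -log(4.73e-04) = 3.33.

Conjugate acid: HNO₂; pK_a = 3.33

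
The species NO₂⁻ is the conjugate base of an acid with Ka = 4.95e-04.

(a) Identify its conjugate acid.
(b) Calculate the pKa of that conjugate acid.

(a) The conjugate acid is formed by adding one H⁺ to NO₂⁻, giving HNO₂. (b) pKa = -log(Ka) = -log(4.95e-04) = 3.31.

Conjugate acid: HNO₂; pK_a = 3.31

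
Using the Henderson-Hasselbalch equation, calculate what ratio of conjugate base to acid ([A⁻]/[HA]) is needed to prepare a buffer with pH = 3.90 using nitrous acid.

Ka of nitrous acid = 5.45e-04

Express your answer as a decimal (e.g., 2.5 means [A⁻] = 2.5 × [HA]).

pKa = -log(5.45e-04) = 3.2636. pH = pKa + log([A⁻]/[HA]), so log([A⁻]/[HA]) = pH − pKa = 3.90 − 3.2636 = 0.6364. [A⁻]/[HA] = 10^(0.6364) = 4.33

[A⁻]/[HA] = 4.33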